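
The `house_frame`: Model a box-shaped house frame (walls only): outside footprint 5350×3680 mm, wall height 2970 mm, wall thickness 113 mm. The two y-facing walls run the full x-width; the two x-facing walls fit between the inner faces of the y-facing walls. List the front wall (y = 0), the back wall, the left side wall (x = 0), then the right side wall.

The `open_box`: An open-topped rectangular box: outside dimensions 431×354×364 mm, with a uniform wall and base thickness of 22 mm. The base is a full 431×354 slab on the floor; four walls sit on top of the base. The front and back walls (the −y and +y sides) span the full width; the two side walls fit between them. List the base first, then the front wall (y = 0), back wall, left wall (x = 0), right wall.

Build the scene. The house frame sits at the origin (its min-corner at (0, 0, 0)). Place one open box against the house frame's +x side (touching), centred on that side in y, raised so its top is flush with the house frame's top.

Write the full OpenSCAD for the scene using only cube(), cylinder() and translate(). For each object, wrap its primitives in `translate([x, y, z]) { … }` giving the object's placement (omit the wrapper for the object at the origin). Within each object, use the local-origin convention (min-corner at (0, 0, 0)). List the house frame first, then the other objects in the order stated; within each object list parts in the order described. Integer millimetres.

cube([5350, 113, 2970]);
translate([0, 3567, 0]) cube([5350, 113, 2970]);
translate([0, 113, 0]) cube([113, 3454, 2970]);
translate([5237, 113, 0]) cube([113, 3454, 2970]);
translate([5350, 1663, 2606]) {
  cube([431, 354, 22]);
  translate([0, 0, 22]) cube([431, 22, 342]);
  translate([0, 332, 22]) cube([431, 22, 342]);
  translate([0, 22, 22]) cube([22, 310, 342]);
  translate([409, 22, 22]) cube([22, 310, 342]);
}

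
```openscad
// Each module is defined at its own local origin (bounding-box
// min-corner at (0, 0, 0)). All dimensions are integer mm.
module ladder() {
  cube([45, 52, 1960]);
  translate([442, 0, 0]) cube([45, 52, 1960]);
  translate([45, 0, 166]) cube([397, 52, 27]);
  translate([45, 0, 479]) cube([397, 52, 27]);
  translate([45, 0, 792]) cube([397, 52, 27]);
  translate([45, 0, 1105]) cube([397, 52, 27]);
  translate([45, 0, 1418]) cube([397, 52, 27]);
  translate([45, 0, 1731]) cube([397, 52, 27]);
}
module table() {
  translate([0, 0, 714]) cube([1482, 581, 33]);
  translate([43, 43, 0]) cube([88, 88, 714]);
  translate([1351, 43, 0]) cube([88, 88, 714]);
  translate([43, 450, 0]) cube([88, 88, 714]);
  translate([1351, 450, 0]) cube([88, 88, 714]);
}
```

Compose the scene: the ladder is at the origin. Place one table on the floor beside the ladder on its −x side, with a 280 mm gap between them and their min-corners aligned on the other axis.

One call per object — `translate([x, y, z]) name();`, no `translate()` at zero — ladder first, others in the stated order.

ladder();
translate([-1762, 0, 0]) table();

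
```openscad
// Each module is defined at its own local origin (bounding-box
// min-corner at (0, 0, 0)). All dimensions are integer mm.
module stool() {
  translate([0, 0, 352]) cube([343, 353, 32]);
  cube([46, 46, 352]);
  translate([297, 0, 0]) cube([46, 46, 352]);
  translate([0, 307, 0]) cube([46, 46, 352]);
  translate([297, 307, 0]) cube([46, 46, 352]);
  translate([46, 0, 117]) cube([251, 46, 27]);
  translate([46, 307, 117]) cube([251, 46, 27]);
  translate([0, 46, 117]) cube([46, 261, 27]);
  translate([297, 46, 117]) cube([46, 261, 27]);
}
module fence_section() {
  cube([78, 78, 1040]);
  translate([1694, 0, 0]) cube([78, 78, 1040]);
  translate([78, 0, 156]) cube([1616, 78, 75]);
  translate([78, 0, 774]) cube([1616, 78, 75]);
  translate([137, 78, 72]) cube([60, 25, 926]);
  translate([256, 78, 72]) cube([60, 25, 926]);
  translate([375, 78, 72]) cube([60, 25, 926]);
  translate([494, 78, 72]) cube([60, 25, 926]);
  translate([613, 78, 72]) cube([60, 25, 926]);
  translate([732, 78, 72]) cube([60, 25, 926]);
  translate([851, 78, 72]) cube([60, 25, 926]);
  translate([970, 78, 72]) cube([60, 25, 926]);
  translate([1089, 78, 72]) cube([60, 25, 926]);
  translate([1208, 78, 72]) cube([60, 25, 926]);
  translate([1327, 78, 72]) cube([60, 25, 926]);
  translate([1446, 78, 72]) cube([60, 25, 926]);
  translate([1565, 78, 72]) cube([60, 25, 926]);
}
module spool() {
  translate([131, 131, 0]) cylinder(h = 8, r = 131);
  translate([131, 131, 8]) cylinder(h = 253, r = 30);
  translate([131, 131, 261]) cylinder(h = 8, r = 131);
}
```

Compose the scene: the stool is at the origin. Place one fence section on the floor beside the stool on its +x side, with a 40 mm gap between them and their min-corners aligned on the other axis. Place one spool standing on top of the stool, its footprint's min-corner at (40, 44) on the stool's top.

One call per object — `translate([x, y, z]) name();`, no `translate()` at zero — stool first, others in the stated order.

stool();
translate([383, 0, 0]) fence_section();
translate([40, 44, 384]) spool();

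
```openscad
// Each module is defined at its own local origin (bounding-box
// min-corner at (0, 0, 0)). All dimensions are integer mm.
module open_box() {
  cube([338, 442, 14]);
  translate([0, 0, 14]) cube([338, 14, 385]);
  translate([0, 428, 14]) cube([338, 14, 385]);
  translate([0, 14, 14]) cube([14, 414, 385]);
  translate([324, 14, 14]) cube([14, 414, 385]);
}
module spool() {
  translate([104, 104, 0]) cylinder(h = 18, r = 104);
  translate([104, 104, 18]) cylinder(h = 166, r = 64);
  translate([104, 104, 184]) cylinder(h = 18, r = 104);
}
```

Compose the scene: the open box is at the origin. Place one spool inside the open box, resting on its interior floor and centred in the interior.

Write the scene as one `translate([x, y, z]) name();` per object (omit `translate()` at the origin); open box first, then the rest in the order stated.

open_box();
translate([65, 117, 14]) spool();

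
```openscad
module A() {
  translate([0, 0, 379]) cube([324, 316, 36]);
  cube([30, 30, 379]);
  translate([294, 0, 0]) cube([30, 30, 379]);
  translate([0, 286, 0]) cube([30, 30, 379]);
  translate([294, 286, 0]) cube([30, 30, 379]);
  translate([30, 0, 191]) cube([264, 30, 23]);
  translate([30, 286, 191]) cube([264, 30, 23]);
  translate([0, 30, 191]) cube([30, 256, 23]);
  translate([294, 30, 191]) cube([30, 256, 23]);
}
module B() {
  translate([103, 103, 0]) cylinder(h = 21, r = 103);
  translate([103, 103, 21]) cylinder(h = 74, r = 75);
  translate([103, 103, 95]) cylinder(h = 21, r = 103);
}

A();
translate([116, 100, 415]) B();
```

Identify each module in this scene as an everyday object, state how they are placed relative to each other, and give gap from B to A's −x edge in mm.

A is a stool. B is a spool. The spool is on top of the stool. The gap from the spool to the stool's −x edge is 116 mm.

The spool's min-x is at 116; the stool's min-x is 0; gap = 116 mm.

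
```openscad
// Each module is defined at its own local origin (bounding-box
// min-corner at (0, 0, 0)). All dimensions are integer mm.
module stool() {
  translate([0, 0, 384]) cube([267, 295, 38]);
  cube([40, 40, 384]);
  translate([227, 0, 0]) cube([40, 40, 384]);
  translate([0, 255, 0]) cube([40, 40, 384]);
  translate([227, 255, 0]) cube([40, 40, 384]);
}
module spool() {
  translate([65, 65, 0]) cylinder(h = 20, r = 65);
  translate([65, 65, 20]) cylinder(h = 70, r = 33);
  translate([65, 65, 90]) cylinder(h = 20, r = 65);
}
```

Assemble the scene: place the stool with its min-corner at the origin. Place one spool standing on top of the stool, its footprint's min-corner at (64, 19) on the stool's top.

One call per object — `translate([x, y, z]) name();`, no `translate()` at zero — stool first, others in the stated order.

stool();
translate([64, 19, 422]) spool();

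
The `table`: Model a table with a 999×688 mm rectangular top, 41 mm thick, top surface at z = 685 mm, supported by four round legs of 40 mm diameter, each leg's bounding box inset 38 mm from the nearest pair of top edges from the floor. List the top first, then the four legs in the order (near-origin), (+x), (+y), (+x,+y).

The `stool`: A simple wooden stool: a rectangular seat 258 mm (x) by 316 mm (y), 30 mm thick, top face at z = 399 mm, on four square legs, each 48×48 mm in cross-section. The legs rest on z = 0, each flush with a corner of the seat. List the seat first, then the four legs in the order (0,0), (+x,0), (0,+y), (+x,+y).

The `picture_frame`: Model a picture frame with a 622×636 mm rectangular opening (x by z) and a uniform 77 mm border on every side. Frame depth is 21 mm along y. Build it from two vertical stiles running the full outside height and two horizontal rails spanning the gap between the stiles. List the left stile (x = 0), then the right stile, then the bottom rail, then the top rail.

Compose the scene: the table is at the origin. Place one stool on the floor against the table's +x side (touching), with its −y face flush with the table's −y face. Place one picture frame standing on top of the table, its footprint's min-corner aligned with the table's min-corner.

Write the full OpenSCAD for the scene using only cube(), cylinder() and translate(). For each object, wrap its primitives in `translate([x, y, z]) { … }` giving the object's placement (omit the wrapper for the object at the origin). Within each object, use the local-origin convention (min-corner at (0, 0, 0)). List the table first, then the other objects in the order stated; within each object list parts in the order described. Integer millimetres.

translate([0, 0, 644]) cube([999, 688, 41]);
translate([58, 58, 0]) cylinder(h = 644, r = 20);
translate([941, 58, 0]) cylinder(h = 644, r = 20);
translate([58, 630, 0]) cylinder(h = 644, r = 20);
translate([941, 630, 0]) cylinder(h = 644, r = 20);
translate([999, 0, 0]) {
  translate([0, 0, 369]) cube([258, 316, 30]);
  cube([48, 48, 369]);
  translate([210, 0, 0]) cube([48, 48, 369]);
  translate([0, 268, 0]) cube([48, 48, 369]);
  translate([210, 268, 0]) cube([48, 48, 369]);
}
translate([0, 0, 685]) {
  cube([77, 21, 790]);
  translate([699, 0, 0]) cube([77, 21, 790]);
  translate([77, 0, 0]) cube([622, 21, 77]);
  translate([77, 0, 713]) cube([622, 21, 77]);
}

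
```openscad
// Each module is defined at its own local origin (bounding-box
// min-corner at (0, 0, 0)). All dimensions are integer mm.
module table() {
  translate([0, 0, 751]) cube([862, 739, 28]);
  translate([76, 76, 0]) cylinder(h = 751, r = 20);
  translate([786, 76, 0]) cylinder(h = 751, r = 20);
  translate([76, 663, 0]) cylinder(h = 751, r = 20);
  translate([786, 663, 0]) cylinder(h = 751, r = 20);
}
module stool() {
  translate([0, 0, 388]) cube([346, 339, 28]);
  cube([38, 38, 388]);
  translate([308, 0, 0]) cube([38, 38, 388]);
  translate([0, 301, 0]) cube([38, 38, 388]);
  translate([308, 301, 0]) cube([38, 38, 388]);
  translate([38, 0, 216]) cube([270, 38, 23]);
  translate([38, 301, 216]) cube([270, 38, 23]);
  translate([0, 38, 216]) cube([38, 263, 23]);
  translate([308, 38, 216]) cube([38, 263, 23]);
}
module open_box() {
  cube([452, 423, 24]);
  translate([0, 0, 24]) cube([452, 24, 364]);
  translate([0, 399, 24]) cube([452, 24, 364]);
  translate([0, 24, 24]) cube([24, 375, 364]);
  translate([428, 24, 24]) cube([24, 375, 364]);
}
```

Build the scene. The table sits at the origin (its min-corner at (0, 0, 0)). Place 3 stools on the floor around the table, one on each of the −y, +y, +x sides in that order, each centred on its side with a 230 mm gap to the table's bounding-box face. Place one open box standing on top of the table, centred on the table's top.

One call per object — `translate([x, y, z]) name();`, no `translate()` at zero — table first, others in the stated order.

table();
translate([258, -569, 0]) stool();
translate([258, 969, 0]) stool();
translate([1092, 200, 0]) stool();
translate([205, 158, 779]) open_box();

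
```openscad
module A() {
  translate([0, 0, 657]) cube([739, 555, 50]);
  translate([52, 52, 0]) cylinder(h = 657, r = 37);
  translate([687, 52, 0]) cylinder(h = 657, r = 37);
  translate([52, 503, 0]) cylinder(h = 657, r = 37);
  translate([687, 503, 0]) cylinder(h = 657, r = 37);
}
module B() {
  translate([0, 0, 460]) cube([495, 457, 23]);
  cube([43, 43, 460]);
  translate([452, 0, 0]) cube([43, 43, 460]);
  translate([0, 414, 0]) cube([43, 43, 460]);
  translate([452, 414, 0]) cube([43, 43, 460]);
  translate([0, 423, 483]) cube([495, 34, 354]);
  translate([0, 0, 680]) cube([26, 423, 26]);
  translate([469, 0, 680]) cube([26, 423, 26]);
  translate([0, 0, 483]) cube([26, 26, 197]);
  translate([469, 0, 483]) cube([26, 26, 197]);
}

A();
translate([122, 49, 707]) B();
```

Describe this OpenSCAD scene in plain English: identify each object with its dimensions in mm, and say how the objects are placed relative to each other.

A is a table with a 739×555 mm rectangular top, 50 mm thick, top surface at z = 707 mm, supported by four round legs of 74 mm diameter, each leg's bounding box inset 15 mm from the nearest pair of top edges, running from the floor.

B is a chair. The seat is a 495×457×23 mm slab with its top at z = 483 mm, on four 43×43 mm corner legs (flush with the seat edges, standing on z = 0). A flat backrest 34 mm thick, 354 mm tall, spans the full seat width and rises from the seat top along its +y edge, rear face flush with the rear of the seat. Two armrests of 26×26 mm section run along each side from the seat's front edge to the front of the backrest, top faces 223 mm above the seat top and outer faces flush with the seat's x-edges; a 26×26 mm post under the front of each armrest stands on the seat at the front corner.

The chair is on top of the table, centred.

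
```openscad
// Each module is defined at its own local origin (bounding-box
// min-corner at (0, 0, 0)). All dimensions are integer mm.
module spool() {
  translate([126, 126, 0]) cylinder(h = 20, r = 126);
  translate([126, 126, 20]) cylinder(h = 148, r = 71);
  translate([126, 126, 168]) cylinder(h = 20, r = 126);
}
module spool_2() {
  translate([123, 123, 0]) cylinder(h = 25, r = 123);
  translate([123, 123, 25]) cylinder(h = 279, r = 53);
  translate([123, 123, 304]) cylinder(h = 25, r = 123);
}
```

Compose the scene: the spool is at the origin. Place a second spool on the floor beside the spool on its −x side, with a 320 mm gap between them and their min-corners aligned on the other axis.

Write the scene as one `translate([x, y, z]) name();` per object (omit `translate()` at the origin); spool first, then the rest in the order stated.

spool();
translate([-566, 0, 0]) spool_2();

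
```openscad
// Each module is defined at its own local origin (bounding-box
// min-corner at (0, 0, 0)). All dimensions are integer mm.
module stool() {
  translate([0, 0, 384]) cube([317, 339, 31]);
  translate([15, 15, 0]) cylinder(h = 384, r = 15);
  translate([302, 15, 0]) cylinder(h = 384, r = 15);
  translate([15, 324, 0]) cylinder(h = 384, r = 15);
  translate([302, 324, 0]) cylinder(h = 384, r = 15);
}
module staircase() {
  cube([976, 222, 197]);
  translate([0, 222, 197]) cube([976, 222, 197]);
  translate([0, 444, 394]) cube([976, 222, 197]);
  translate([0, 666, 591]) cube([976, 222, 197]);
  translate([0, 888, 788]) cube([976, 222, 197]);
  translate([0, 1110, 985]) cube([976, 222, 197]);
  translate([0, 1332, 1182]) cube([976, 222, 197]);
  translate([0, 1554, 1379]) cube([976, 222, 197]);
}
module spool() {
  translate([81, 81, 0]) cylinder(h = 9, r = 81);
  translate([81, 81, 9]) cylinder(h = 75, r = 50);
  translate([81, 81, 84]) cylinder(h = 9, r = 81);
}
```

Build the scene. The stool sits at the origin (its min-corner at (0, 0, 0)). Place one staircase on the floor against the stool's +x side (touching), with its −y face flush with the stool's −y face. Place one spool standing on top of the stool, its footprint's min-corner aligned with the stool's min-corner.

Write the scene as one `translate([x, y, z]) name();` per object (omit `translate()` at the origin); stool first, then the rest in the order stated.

stool();
translate([317, 0, 0]) staircase();
translate([0, 0, 415]) spool();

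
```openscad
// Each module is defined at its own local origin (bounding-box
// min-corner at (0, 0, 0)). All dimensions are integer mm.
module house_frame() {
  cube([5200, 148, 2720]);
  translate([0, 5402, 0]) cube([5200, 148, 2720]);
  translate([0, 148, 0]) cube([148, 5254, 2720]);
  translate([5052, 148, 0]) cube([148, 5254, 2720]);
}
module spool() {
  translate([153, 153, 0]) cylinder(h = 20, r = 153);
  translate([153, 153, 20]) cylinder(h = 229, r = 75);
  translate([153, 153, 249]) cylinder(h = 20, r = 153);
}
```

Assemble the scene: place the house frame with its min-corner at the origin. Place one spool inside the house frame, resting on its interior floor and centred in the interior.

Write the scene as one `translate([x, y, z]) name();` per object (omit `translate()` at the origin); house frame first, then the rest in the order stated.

house_frame();
translate([2447, 2622, 0]) spool();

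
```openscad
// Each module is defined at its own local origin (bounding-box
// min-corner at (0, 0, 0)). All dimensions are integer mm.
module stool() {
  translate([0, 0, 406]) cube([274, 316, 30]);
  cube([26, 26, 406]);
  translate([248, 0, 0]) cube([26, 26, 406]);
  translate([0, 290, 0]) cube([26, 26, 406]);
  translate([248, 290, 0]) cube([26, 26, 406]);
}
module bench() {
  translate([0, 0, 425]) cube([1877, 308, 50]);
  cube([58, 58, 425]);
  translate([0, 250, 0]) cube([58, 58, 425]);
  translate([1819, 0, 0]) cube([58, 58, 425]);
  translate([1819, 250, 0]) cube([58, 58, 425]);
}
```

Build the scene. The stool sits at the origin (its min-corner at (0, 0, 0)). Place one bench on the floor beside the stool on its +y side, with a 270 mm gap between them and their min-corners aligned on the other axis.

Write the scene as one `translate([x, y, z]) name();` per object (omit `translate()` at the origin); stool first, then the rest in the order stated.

stool();
translate([0, 586, 0]) bench();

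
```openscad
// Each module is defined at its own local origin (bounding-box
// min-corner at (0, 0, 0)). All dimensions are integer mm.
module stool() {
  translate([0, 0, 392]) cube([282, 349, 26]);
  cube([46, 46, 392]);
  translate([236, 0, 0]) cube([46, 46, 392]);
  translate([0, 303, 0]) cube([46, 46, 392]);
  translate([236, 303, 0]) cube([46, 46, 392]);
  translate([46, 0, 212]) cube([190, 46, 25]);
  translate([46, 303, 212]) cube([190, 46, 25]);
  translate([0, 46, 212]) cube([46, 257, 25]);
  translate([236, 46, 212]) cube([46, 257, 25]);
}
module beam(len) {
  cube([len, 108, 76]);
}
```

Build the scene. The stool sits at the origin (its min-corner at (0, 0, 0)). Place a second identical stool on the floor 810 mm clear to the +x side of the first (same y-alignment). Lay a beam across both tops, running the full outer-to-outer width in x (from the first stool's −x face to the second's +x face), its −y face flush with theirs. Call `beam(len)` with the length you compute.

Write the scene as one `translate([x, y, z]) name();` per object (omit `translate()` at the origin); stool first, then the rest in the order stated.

stool();
translate([1092, 0, 0]) stool();
translate([0, 0, 418]) beam(1374);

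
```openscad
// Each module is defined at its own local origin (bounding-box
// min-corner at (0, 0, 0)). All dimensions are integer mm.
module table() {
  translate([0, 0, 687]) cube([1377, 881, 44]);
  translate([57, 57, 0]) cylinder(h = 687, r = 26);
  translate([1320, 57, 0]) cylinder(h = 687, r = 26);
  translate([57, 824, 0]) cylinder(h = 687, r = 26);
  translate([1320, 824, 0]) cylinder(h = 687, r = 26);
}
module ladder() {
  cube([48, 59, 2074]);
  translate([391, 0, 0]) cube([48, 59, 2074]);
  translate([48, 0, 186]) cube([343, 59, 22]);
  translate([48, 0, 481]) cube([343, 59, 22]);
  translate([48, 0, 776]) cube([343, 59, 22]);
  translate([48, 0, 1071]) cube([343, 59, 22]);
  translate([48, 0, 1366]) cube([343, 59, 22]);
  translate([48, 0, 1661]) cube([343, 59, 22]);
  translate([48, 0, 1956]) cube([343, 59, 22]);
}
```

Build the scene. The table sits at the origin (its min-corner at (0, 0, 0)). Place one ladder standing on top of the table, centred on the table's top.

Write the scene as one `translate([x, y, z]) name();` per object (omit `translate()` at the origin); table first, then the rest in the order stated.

table();
translate([469, 411, 731]) ladder();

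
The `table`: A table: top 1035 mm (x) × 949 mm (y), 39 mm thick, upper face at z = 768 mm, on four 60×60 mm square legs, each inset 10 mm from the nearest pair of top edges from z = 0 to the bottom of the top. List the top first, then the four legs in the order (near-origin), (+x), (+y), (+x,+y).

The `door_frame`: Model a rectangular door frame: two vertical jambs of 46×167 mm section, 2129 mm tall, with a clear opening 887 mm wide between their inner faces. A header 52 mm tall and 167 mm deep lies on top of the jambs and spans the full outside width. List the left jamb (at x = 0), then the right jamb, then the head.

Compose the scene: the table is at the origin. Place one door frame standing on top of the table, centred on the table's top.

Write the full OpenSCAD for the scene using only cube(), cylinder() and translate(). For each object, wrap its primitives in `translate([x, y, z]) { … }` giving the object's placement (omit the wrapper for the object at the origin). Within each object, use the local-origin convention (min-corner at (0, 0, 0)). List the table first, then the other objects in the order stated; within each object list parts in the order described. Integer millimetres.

translate([0, 0, 729]) cube([1035, 949, 39]);
translate([10, 10, 0]) cube([60, 60, 729]);
translate([965, 10, 0]) cube([60, 60, 729]);
translate([10, 879, 0]) cube([60, 60, 729]);
translate([965, 879, 0]) cube([60, 60, 729]);
translate([28, 391, 768]) {
  cube([46, 167, 2129]);
  translate([933, 0, 0]) cube([46, 167, 2129]);
  translate([0, 0, 2129]) cube([979, 167, 52]);
}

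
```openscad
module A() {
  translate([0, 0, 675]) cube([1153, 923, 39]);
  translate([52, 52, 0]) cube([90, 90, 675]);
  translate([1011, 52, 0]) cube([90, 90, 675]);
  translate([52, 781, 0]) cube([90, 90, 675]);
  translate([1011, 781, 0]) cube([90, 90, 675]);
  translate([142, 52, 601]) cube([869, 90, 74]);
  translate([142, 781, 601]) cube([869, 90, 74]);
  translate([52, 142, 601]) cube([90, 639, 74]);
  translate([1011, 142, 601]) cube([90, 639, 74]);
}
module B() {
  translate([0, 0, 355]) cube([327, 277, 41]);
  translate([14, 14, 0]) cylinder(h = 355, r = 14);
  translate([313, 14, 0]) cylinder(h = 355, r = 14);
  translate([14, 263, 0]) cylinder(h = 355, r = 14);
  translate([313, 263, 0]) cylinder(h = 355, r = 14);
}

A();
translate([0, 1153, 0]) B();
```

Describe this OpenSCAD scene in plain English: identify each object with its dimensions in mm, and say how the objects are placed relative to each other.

A is a table: top 1153 mm (x) × 923 mm (y), 39 mm thick, upper face at z = 714 mm, on four 90×90 mm square legs, each inset 52 mm from the nearest pair of top edges, running from z = 0 to the bottom of the top. Four apron rails, 90 mm thick and 74 mm tall, run between adjacent legs with their top edges flush with the underside of the top and their outer faces flush with the legs' outer faces.

B is a simple wooden stool: a rectangular seat 327 mm (x) by 277 mm (y), 41 mm thick, top face at z = 396 mm, on four round legs, each 28 mm in diameter. The legs rest on z = 0, each leg's axis is inset half a diameter from the nearest pair of seat edges (so the leg's bounding box is flush with the corner).

The stool is on the floor beside the table on its +y side.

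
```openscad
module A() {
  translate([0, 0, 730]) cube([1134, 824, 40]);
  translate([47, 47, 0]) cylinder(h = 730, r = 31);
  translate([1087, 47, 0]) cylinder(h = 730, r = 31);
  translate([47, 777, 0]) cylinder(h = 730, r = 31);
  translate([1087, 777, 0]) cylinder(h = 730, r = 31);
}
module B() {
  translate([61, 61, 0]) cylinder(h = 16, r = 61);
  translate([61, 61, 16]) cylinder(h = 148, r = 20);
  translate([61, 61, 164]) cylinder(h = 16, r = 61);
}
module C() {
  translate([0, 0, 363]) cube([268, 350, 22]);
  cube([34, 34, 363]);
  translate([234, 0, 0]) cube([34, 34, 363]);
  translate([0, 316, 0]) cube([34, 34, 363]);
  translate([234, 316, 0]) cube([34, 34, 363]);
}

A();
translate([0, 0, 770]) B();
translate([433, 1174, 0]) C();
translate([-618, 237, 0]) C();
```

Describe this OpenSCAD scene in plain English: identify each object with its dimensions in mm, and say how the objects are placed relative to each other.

A is a table with a 1134×824 mm rectangular top, 40 mm thick, top surface at z = 770 mm, supported by four round legs of 62 mm diameter, each leg's bounding box inset 16 mm from the nearest pair of top edges, running from the floor.

B is a spool: two coaxial disc flanges of radius 61 mm and thickness 16 mm, joined by a core cylinder of radius 20 mm and height 148 mm. The lower flange rests on z = 0 and the three cylinders share a vertical axis.

C is a four-legged stool. The seat is a 268×350×22 mm slab whose top surface is at z = 385 mm; four square legs, each 34×34 mm in cross-section, run from the floor (z = 0) to the underside of the seat, each flush with a corner of the seat.

The spool is on top of the table. Two stools sit around the table at the +y, −x sides.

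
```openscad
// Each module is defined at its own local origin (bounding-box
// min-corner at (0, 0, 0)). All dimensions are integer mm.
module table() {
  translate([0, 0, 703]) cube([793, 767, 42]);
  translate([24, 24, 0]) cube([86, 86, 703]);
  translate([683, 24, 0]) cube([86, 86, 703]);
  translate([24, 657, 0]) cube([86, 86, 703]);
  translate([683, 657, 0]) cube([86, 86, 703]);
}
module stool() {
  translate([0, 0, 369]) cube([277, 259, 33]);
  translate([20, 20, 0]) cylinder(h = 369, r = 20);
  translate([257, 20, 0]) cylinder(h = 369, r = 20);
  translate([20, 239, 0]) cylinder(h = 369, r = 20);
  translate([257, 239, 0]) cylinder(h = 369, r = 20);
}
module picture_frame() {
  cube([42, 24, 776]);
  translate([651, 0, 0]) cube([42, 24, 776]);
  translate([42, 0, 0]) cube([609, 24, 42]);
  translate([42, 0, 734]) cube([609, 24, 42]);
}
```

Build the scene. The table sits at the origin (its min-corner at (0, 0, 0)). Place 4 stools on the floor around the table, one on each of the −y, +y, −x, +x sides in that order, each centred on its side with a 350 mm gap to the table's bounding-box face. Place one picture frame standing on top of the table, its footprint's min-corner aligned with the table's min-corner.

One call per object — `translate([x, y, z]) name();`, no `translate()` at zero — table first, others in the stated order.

table();
translate([258, -609, 0]) stool();
translate([258, 1117, 0]) stool();
translate([-627, 254, 0]) stool();
translate([1143, 254, 0]) stool();
translate([0, 0, 745]) picture_frame();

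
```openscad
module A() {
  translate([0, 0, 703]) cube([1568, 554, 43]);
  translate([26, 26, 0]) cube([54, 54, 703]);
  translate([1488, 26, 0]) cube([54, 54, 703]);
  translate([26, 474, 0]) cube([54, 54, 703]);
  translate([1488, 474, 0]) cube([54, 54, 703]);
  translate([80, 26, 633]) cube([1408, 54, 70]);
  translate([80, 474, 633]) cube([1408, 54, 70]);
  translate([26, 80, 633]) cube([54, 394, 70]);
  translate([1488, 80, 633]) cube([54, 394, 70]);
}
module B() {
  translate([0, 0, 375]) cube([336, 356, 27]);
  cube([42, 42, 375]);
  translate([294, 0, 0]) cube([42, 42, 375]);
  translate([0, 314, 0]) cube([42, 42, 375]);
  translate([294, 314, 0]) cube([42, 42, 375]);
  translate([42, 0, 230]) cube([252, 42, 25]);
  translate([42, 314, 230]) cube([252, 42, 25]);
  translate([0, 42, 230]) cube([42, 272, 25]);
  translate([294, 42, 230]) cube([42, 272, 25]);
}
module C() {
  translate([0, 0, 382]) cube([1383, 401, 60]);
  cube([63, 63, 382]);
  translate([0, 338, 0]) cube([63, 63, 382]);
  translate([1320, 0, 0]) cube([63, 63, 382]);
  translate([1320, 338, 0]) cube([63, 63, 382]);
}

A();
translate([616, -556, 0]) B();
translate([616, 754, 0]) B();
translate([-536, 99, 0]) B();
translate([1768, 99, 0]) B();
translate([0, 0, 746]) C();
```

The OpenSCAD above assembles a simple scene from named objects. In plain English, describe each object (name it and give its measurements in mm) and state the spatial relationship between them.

A is a table with a 1568×554 mm rectangular top, 43 mm thick, top surface at z = 746 mm, supported by four 54×54 mm square legs, each inset 26 mm from the nearest pair of top edges, running from the floor. Four apron rails, 54 mm thick and 70 mm tall, run between adjacent legs with their top edges flush with the underside of the top and their outer faces flush with the legs' outer faces.

B is a four-legged stool. The seat is 336×356 mm, 27 mm thick, top at z = 402 mm. It stands on four square legs, each 42×42 mm in cross-section, from z = 0 to the seat underside, each flush with a corner of the seat. Four stretchers, 42 mm wide and 25 mm tall, connect adjacent legs with their undersides at z = 230 mm, each running between the inner faces of the legs it joins and aligned with the legs' outer faces on the other axis.

C is a bench: a 1383×401 mm seat slab, 60 mm thick, top at z = 442 mm, on four 63×63 mm square legs flush with the seat corners and standing on z = 0.

Four stools sit around the table at the −y, +y, −x, +x sides. The bench is on top of the table.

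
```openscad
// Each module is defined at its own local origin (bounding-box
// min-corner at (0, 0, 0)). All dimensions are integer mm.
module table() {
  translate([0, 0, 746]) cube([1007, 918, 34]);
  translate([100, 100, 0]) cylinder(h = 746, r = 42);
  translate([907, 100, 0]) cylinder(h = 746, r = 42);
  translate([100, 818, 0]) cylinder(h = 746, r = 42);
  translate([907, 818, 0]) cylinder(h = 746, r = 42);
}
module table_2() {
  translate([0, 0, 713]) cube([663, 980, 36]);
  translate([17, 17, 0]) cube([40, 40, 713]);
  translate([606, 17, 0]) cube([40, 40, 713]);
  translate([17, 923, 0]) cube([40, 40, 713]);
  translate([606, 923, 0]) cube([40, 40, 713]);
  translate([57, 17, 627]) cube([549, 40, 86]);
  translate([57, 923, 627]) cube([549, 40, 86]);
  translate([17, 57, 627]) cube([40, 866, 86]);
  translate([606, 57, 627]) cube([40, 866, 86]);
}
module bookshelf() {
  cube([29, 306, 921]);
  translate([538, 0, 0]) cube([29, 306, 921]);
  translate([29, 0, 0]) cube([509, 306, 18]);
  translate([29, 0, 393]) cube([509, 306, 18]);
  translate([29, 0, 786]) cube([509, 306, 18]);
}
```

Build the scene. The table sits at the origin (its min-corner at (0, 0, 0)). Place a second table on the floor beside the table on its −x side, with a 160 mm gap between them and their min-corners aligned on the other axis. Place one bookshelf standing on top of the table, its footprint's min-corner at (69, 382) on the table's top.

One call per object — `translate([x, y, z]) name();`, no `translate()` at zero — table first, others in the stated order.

table();
translate([-823, 0, 0]) table_2();
translate([69, 382, 780]) bookshelf();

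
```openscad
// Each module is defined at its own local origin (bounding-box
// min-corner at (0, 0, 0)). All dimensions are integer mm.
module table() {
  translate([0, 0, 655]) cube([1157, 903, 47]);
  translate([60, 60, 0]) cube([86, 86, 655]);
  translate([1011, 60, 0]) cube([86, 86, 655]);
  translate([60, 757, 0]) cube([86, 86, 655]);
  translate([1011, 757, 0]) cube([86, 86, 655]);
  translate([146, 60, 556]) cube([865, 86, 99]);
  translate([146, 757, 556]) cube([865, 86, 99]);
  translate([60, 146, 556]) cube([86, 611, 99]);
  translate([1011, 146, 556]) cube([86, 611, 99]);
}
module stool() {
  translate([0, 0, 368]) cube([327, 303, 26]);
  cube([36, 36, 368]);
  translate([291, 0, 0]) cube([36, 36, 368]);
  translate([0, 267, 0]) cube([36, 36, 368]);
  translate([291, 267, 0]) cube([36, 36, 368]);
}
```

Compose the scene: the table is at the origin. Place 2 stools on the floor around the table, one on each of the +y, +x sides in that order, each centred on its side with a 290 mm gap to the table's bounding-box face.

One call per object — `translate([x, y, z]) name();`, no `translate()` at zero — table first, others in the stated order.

table();
translate([415, 1193, 0]) stool();
translate([1447, 300, 0]) stool();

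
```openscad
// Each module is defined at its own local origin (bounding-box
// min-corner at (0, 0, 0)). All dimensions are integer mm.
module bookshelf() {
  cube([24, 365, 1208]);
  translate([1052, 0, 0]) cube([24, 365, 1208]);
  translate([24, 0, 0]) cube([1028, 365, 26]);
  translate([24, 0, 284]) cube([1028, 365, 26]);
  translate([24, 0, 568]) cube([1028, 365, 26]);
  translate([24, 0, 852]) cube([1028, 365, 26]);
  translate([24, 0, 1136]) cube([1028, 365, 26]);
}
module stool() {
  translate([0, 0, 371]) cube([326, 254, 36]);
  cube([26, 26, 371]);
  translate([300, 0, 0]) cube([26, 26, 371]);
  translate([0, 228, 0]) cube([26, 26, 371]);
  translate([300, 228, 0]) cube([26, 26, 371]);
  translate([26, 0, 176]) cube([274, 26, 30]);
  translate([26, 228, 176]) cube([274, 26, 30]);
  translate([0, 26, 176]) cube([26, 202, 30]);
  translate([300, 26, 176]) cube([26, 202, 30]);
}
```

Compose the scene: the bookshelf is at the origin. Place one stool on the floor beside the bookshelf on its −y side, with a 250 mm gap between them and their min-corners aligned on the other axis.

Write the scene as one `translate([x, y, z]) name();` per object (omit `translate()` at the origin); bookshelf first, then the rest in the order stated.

bookshelf();
translate([0, -504, 0]) stool();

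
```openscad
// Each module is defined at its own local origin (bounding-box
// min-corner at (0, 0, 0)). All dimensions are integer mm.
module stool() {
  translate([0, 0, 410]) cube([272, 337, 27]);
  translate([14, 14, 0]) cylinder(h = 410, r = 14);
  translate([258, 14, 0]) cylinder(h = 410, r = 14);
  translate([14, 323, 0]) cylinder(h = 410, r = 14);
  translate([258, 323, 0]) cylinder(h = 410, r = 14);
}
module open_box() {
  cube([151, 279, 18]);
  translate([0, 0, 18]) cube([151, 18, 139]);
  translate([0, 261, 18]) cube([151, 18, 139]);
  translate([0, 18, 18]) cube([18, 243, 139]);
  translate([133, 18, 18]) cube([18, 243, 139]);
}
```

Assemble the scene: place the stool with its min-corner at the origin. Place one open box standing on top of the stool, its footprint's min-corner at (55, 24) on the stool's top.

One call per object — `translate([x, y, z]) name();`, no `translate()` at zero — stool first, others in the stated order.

stool();
translate([55, 24, 437]) open_box();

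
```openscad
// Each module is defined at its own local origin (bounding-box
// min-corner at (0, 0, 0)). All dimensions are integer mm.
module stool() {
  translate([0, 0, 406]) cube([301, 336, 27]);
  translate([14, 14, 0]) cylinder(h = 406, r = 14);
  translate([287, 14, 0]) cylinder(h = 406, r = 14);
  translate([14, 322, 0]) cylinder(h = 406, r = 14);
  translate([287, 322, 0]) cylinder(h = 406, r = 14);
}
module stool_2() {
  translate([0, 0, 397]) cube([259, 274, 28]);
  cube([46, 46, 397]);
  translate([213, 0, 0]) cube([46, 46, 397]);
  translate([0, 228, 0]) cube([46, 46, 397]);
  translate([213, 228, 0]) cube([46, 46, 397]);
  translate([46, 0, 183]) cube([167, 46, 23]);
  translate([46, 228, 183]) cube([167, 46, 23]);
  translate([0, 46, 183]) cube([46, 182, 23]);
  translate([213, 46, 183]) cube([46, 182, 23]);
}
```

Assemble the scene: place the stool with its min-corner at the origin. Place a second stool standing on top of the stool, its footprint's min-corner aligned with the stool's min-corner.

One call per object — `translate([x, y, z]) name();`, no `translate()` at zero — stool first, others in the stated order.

stool();
translate([0, 0, 433]) stool_2();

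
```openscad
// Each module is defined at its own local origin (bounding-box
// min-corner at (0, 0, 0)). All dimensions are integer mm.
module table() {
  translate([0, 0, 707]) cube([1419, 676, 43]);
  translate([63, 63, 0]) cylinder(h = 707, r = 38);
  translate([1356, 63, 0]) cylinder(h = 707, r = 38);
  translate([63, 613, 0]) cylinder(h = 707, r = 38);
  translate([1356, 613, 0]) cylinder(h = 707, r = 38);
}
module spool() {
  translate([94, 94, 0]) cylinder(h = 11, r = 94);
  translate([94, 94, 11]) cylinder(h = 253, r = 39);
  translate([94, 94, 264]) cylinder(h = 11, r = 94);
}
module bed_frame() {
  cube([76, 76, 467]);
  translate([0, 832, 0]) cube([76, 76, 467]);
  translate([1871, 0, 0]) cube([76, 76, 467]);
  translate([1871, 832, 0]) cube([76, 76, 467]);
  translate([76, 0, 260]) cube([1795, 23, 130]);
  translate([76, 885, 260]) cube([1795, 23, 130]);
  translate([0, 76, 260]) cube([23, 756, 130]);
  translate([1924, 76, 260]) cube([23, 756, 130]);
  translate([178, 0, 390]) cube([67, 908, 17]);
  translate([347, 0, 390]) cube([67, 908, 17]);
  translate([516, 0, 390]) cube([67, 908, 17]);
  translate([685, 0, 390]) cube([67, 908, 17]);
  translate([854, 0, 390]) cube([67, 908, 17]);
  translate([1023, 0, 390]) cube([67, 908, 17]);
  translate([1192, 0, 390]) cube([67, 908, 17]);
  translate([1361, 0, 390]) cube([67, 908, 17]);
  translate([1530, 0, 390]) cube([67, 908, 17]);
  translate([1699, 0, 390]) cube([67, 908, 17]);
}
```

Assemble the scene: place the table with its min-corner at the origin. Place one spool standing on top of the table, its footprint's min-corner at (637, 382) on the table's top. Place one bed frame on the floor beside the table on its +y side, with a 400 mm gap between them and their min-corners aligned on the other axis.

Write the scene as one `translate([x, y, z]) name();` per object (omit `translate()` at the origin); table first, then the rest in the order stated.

table();
translate([637, 382, 750]) spool();
translate([0, 1076, 0]) bed_frame();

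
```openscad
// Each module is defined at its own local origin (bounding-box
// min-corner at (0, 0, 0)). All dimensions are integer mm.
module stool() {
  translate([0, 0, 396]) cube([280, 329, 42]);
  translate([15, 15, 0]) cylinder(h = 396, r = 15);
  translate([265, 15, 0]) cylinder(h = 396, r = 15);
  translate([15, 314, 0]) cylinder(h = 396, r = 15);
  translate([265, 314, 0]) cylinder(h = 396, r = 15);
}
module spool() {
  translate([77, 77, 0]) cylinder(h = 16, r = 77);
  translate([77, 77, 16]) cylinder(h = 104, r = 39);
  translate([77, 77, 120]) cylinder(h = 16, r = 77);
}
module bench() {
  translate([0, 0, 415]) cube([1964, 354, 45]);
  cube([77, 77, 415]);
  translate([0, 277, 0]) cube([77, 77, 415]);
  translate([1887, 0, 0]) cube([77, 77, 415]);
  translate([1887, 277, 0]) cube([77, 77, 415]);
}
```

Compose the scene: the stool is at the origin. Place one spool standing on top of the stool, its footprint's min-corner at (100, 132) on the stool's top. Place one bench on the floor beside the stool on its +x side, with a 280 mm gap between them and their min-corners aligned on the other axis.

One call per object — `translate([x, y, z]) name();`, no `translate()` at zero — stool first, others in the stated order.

stool();
translate([100, 132, 438]) spool();
translate([560, 0, 0]) bench();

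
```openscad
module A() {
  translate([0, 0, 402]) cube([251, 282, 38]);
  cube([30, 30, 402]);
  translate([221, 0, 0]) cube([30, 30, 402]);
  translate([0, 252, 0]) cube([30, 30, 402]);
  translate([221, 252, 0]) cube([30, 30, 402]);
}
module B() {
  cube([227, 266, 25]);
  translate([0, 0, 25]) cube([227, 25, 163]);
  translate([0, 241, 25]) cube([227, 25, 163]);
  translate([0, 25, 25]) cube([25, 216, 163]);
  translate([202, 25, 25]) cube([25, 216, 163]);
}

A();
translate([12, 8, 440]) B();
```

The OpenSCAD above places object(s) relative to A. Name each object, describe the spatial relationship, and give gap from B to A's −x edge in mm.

A is a stool. B is an open box. The open box is on top of the stool, centred. The gap from the open box to the stool's −x edge is 12 mm.

The open box's min-x is at 12; the stool's min-x is 0; gap = 12 mm.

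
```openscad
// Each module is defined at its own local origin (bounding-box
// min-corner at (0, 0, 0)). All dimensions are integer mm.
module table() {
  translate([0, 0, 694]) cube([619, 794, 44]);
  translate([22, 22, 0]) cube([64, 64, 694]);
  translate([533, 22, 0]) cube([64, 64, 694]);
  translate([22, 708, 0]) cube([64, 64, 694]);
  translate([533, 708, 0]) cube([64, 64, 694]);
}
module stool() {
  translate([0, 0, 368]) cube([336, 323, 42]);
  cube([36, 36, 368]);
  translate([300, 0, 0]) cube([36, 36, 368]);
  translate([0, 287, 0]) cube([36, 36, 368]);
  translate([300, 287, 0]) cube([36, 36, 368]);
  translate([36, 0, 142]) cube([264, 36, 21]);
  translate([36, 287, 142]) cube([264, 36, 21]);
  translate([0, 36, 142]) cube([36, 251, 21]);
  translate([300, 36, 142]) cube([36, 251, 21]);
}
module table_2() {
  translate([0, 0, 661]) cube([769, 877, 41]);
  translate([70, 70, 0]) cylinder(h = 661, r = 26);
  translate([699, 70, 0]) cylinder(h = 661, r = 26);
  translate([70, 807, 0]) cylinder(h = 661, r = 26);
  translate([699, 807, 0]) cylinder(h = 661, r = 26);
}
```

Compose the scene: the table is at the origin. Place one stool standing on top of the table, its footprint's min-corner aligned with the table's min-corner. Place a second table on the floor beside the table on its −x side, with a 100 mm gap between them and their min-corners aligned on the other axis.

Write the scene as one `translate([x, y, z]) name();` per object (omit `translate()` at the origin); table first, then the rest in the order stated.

table();
translate([0, 0, 738]) stool();
translate([-869, 0, 0]) table_2();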